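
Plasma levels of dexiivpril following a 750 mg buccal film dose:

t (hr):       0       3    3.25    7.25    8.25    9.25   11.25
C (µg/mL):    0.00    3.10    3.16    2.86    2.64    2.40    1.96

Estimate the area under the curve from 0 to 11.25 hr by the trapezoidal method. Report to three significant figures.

Trapezoidal AUC_0→11.25:
  [0→3]: (0.00+3.10)/2 × 3 = 4.65
  [3→3.25]: (3.10+3.16)/2 × 0.25 = 0.7825
  [3.25→7.25]: (3.16+2.86)/2 × 4 = 12.04
  [7.25→8.25]: (2.86+2.64)/2 × 1 = 2.75
  [8.25→9.25]: (2.64+2.40)/2 × 1 = 2.52
  [9.25→11.25]: (2.40+1.96)/2 × 2 = 4.36
  Sum = 27.1025 µg/mL·hr

AUC = 27.1 µg/mL·hr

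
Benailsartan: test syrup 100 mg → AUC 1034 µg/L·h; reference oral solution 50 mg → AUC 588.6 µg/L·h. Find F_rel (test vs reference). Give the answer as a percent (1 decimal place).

F_rel = 87.8%

F_rel = (AUC_test/D_test) / (AUC_ref/D_ref)
      = (1034/100) / (588.6/50)
      = 10.34 / 11.772 = 0.8784 = 87.84%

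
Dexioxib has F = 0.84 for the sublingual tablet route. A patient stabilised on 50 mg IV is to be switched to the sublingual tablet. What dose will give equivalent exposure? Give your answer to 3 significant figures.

For equal systemic exposure: F × D_ev = D_iv
D_ev = D_iv / F = 50 / 0.84 = 59.5238 mg

D_sublingual = 59.5 mg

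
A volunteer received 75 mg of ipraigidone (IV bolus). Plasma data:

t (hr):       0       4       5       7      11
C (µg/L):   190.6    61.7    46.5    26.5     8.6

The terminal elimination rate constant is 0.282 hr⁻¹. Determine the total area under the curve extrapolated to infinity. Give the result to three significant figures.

AUC = 732 µg/L·hr

Trapezoidal AUC_0→11:
  [0→4]: (190.6+61.7)/2 × 4 = 504.6
  [4→5]: (61.7+46.5)/2 × 1 = 54.1
  [5→7]: (46.5+26.5)/2 × 2 = 73.0
  [7→11]: (26.5+8.6)/2 × 4 = 70.2
  Sum = 701.9 µg/L·hr
Extrapolated tail: C_last / k_e = 8.6 / 0.282 = 30.496
AUC_0→∞ = 701.9 + 30.496 = 732.396 µg/L·hr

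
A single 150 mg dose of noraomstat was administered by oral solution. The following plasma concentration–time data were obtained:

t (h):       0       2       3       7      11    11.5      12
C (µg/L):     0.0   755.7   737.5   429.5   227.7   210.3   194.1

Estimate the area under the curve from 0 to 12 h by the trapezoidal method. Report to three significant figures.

Trapezoidal AUC_0→12:
  [0→2]: (0.0+755.7)/2 × 2 = 755.7
  [2→3]: (755.7+737.5)/2 × 1 = 746.6
  [3→7]: (737.5+429.5)/2 × 4 = 2334.0
  [7→11]: (429.5+227.7)/2 × 4 = 1314.4
  [11→11.5]: (227.7+210.3)/2 × 0.5 = 109.5
  [11.5→12]: (210.3+194.1)/2 × 0.5 = 101.1
  Sum = 5361.3 µg/L·h

AUC = 5360 µg/L·h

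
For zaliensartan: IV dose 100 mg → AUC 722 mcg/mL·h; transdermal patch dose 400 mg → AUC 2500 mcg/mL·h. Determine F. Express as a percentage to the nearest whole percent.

F = (AUC_ev / D_ev) / (AUC_iv / D_iv)
  = (2500/400) / (722/100)
  = 6.25 / 7.22 = 0.8657
  = 86.57%

F = 87%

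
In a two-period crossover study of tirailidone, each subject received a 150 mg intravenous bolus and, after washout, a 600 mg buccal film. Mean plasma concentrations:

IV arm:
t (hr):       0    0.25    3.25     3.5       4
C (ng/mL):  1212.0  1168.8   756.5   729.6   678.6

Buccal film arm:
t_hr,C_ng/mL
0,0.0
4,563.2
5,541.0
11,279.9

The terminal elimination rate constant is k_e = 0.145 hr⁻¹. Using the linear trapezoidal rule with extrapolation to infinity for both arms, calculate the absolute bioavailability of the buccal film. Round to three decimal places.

Trapezoidal AUC_0→4 (IV):
  [0→0.25]: (1212.0+1168.8)/2 × 0.25 = 297.6
  [0.25→3.25]: (1168.8+756.5)/2 × 3 = 2887.95
  [3.25→3.5]: (756.5+729.6)/2 × 0.25 = 185.7625
  [3.5→4]: (729.6+678.6)/2 × 0.5 = 352.05
  Sum = 3723.3625 ng/mL·hr
IV tail: 678.6/0.145 = 4680.000; AUC_iv,0→∞ = 3723.3625 + 4680.000 = 8403.3625 ng/mL·hr
Trapezoidal AUC_0→11 (buccal film):
  [0→4]: (0.0+563.2)/2 × 4 = 1126.4
  [4→5]: (563.2+541.0)/2 × 1 = 552.1
  [5→11]: (541.0+279.9)/2 × 6 = 2462.7
  Sum = 4141.2 ng/mL·hr
buccal film tail: 279.9/0.145 = 1930.345; AUC_ev,0→∞ = 4141.2 + 1930.345 = 6071.545 ng/mL·hr
F = (AUC_ev/D_ev)/(AUC_iv/D_iv) = (6071.545/600)/(8403.3625/150) = 10.1192/56.0224 = 0.1806

F = 0.181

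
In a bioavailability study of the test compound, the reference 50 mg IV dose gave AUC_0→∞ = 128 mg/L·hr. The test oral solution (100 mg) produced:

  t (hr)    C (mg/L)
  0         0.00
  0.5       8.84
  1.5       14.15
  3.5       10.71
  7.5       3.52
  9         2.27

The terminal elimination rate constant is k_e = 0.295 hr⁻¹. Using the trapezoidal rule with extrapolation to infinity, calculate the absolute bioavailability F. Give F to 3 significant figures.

F = 0.309

Trapezoidal AUC_0→9 (oral solution):
  [0→0.5]: (0.00+8.84)/2 × 0.5 = 2.21
  [0.5→1.5]: (8.84+14.15)/2 × 1 = 11.495
  [1.5→3.5]: (14.15+10.71)/2 × 2 = 24.86
  [3.5→7.5]: (10.71+3.52)/2 × 4 = 28.46
  [7.5→9]: (3.52+2.27)/2 × 1.5 = 4.3425
  Sum = 71.3675 mg/L·hr
Tail: C_last/k_e = 2.27/0.295 = 7.695
AUC_0→∞ (oral solution) = 71.3675 + 7.695 = 79.0625 mg/L·hr
F = (AUC_ev/D_ev)/(AUC_iv/D_iv) = (79.0625/100)/(128/50) = 0.790625/2.56 = 0.3088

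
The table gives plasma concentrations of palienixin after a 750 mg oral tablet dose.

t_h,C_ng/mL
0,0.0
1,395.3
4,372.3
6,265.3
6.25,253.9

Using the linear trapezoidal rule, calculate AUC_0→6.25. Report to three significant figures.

Trapezoidal AUC_0→6.25:
  [0→1]: (0.0+395.3)/2 × 1 = 197.65
  [1→4]: (395.3+372.3)/2 × 3 = 1151.4
  [4→6]: (372.3+265.3)/2 × 2 = 637.6
  [6→6.25]: (265.3+253.9)/2 × 0.25 = 64.9
  Sum = 2051.55 ng/mL·h

AUC = 2050 ng/mL·h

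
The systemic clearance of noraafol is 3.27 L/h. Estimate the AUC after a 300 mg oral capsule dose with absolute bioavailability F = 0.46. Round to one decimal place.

AUC_0→∞ = F × Dose / CL
        = 0.46 × 300 / 3.27 = 42.2018 mg/L·h

AUC = 42.2 mg/L·h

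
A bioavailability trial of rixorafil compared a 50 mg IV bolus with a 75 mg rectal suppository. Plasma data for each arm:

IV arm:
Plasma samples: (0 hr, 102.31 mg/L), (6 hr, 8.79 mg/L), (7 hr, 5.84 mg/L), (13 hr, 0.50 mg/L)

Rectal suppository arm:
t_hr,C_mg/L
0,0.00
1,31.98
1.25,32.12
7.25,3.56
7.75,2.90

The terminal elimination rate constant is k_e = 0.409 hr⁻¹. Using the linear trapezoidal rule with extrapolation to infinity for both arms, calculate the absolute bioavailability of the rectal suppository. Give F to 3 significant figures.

Trapezoidal AUC_0→13 (IV):
  [0→6]: (102.31+8.79)/2 × 6 = 333.3
  [6→7]: (8.79+5.84)/2 × 1 = 7.315
  [7→13]: (5.84+0.50)/2 × 6 = 19.02
  Sum = 359.635 mg/L·hr
IV tail: 0.50/0.409 = 1.222; AUC_iv,0→∞ = 359.635 + 1.222 = 360.857 mg/L·hr
Trapezoidal AUC_0→7.75 (rectal suppository):
  [0→1]: (0.00+31.98)/2 × 1 = 15.99
  [1→1.25]: (31.98+32.12)/2 × 0.25 = 8.0125
  [1.25→7.25]: (32.12+3.56)/2 × 6 = 107.04
  [7.25→7.75]: (3.56+2.90)/2 × 0.5 = 1.615
  Sum = 132.6575 mg/L·hr
rectal suppository tail: 2.90/0.409 = 7.090; AUC_ev,0→∞ = 132.6575 + 7.090 = 139.7475 mg/L·hr
F = (AUC_ev/D_ev)/(AUC_iv/D_iv) = (139.7475/75)/(360.857/50) = 1.8633/7.21714 = 0.2582

F = 0.258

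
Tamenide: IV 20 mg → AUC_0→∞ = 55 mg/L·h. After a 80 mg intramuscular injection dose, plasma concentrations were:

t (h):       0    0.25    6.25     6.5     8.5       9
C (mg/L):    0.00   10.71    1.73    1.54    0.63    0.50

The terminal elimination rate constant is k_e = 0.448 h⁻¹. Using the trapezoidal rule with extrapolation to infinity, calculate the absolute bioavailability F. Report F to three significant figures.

Trapezoidal AUC_0→9 (intramuscular injection):
  [0→0.25]: (0.00+10.71)/2 × 0.25 = 1.33875
  [0.25→6.25]: (10.71+1.73)/2 × 6 = 37.32
  [6.25→6.5]: (1.73+1.54)/2 × 0.25 = 0.40875
  [6.5→8.5]: (1.54+0.63)/2 × 2 = 2.17
  [8.5→9]: (0.63+0.50)/2 × 0.5 = 0.2825
  Sum = 41.52 mg/L·h
Tail: C_last/k_e = 0.50/0.448 = 1.116
AUC_0→∞ (intramuscular injection) = 41.52 + 1.116 = 42.636 mg/L·h
F = (AUC_ev/D_ev)/(AUC_iv/D_iv) = (42.636/80)/(55/20) = 0.53295/2.75 = 0.1938

F = 0.194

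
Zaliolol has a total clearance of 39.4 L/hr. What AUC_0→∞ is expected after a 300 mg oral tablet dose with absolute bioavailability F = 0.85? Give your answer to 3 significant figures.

AUC = 6.47 mg/L·hr

AUC_0→∞ = F × Dose / CL
        = 0.85 × 300 / 39.4 = 6.47208 mg/L·hr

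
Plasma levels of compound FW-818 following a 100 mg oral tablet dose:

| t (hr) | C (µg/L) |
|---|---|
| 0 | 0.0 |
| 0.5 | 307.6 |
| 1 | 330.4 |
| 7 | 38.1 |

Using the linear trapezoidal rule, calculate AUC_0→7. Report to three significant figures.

AUC = 1340 µg/L·hr

Trapezoidal AUC_0→7:
  [0→0.5]: (0.0+307.6)/2 × 0.5 = 76.9
  [0.5→1]: (307.6+330.4)/2 × 0.5 = 159.5
  [1→7]: (330.4+38.1)/2 × 6 = 1105.5
  Sum = 1341.9 µg/L·hr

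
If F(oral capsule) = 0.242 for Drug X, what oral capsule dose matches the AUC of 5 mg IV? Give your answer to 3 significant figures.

For equal systemic exposure: F × D_ev = D_iv
D_ev = D_iv / F = 5 / 0.242 = 20.6612 mg

D_oral = 20.7 mg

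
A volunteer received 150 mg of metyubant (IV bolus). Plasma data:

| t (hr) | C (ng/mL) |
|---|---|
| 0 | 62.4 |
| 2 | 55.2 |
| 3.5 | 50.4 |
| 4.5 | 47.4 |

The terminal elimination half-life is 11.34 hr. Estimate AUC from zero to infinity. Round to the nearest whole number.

AUC = 1021 ng/mL·hr

Trapezoidal AUC_0→4.5:
  [0→2]: (62.4+55.2)/2 × 2 = 117.6
  [2→3.5]: (55.2+50.4)/2 × 1.5 = 79.2
  [3.5→4.5]: (50.4+47.4)/2 × 1 = 48.9
  Sum = 245.7 ng/mL·hr
k_e = ln2 / t½ = 0.693147 / 11.34 = 0.0611 hr^-1
Extrapolated tail: C_last / k_e = 47.4 / 0.0611 = 775.777
AUC_0→∞ = 245.7 + 775.777 = 1021.477 ng/mL·hr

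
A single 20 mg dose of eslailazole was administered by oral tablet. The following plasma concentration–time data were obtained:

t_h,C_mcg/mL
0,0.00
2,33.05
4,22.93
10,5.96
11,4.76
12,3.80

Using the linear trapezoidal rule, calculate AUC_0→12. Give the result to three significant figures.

Trapezoidal AUC_0→12:
  [0→2]: (0.00+33.05)/2 × 2 = 33.05
  [2→4]: (33.05+22.93)/2 × 2 = 55.98
  [4→10]: (22.93+5.96)/2 × 6 = 86.67
  [10→11]: (5.96+4.76)/2 × 1 = 5.36
  [11→12]: (4.76+3.80)/2 × 1 = 4.28
  Sum = 185.34 mcg/mL·h

AUC = 185 mcg/mL·h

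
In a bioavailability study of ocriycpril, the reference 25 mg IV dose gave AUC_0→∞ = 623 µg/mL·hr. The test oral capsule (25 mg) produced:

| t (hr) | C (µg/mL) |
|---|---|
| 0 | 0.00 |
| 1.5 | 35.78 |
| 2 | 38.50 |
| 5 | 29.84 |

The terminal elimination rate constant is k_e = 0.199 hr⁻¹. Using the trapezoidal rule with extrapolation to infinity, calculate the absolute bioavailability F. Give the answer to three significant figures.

F = 0.478

Trapezoidal AUC_0→5 (oral capsule):
  [0→1.5]: (0.00+35.78)/2 × 1.5 = 26.835
  [1.5→2]: (35.78+38.50)/2 × 0.5 = 18.57
  [2→5]: (38.50+29.84)/2 × 3 = 102.51
  Sum = 147.915 µg/mL·hr
Tail: C_last/k_e = 29.84/0.199 = 149.950
AUC_0→∞ (oral capsule) = 147.915 + 149.950 = 297.865 µg/mL·hr
F = (AUC_ev/D_ev)/(AUC_iv/D_iv) = (297.865/25)/(623/25) = 11.9146/24.92 = 0.4781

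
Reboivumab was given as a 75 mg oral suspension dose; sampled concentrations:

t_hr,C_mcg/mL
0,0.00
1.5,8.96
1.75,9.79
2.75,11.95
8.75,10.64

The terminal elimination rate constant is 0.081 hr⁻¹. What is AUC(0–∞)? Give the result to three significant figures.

AUC = 219 mcg/mL·hr

Trapezoidal AUC_0→8.75:
  [0→1.5]: (0.00+8.96)/2 × 1.5 = 6.72
  [1.5→1.75]: (8.96+9.79)/2 × 0.25 = 2.34375
  [1.75→2.75]: (9.79+11.95)/2 × 1 = 10.87
  [2.75→8.75]: (11.95+10.64)/2 × 6 = 67.77
  Sum = 87.70375 mcg/mL·hr
Extrapolated tail: C_last / k_e = 10.64 / 0.081 = 131.358
AUC_0→∞ = 87.70375 + 131.358 = 219.06175 mcg/mL·hr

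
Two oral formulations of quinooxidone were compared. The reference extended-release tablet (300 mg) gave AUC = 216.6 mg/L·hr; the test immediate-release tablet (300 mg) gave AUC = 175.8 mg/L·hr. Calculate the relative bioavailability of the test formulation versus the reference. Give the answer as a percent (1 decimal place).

F_rel = 81.2%

F_rel = (AUC_test/D_test) / (AUC_ref/D_ref)
      = (175.8/300) / (216.6/300)
      = 0.586 / 0.722 = 0.8116 = 81.16%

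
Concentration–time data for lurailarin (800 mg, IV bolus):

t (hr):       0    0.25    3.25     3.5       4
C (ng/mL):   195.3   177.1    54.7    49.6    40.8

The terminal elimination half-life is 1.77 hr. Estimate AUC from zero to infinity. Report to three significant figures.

Trapezoidal AUC_0→4:
  [0→0.25]: (195.3+177.1)/2 × 0.25 = 46.55
  [0.25→3.25]: (177.1+54.7)/2 × 3 = 347.7
  [3.25→3.5]: (54.7+49.6)/2 × 0.25 = 13.0375
  [3.5→4]: (49.6+40.8)/2 × 0.5 = 22.6
  Sum = 429.8875 ng/mL·hr
k_e = ln2 / t½ = 0.693147 / 1.77 = 0.3916 hr^-1
Extrapolated tail: C_last / k_e = 40.8 / 0.3916 = 104.188
AUC_0→∞ = 429.8875 + 104.188 = 534.0755 ng/mL·hr

AUC = 534 ng/mL·hr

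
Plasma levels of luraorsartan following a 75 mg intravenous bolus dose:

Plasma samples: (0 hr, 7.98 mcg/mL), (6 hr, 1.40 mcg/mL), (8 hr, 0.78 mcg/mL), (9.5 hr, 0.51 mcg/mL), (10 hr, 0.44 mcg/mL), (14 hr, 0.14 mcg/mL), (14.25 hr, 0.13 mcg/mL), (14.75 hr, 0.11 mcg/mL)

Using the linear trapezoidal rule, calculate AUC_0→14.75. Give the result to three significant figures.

AUC = 32.8 mcg/mL·hr

Trapezoidal AUC_0→14.75:
  [0→6]: (7.98+1.40)/2 × 6 = 28.14
  [6→8]: (1.40+0.78)/2 × 2 = 2.18
  [8→9.5]: (0.78+0.51)/2 × 1.5 = 0.9675
  [9.5→10]: (0.51+0.44)/2 × 0.5 = 0.2375
  [10→14]: (0.44+0.14)/2 × 4 = 1.16
  [14→14.25]: (0.14+0.13)/2 × 0.25 = 0.03375
  [14.25→14.75]: (0.13+0.11)/2 × 0.5 = 0.06
  Sum = 32.77875 mcg/mL·hr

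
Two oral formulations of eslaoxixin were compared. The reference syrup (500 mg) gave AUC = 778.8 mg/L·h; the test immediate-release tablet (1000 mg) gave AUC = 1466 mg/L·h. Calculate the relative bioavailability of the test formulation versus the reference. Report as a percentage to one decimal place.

F_rel = (AUC_test/D_test) / (AUC_ref/D_ref)
      = (1466/1000) / (778.8/500)
      = 1.466 / 1.5576 = 0.9412 = 94.12%

F_rel = 94.1%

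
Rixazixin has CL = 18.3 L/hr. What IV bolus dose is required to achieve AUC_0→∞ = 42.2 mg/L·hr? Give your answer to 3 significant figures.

Dose_iv = CL × AUC_0→∞
     = 18.3 × 42.2 = 772.26 mg

Dose = 772 mg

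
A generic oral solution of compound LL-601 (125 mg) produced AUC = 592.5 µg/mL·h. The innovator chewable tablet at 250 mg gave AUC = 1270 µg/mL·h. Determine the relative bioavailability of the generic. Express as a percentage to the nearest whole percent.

F_rel = 93%

F_rel = (AUC_test/D_test) / (AUC_ref/D_ref)
      = (592.5/125) / (1270/250)
      = 4.74 / 5.08 = 0.9331 = 93.31%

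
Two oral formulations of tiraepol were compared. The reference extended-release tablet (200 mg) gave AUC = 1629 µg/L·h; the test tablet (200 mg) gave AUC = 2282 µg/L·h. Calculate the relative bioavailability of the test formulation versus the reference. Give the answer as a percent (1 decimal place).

F_rel = 140.1%

F_rel = (AUC_test/D_test) / (AUC_ref/D_ref)
      = (2282/200) / (1629/200)
      = 11.41 / 8.145 = 1.4009 = 140.09%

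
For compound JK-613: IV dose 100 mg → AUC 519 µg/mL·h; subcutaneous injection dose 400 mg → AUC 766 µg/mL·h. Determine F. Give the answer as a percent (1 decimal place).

F = (AUC_ev / D_ev) / (AUC_iv / D_iv)
  = (766/400) / (519/100)
  = 1.915 / 5.19 = 0.3690
  = 36.90%

F = 36.9%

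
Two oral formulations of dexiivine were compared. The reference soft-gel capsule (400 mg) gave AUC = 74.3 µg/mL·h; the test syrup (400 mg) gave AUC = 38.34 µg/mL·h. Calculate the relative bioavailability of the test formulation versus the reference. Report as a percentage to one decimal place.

F_rel = (AUC_test/D_test) / (AUC_ref/D_ref)
      = (38.34/400) / (74.3/400)
      = 0.09585 / 0.18575 = 0.5160 = 51.60%

F_rel = 51.6%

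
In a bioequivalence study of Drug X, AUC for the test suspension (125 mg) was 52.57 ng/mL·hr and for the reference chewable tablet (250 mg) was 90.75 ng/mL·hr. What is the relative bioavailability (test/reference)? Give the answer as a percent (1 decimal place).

F_rel = 115.9%

F_rel = (AUC_test/D_test) / (AUC_ref/D_ref)
      = (52.57/125) / (90.75/250)
      = 0.42056 / 0.363 = 1.1586 = 115.86%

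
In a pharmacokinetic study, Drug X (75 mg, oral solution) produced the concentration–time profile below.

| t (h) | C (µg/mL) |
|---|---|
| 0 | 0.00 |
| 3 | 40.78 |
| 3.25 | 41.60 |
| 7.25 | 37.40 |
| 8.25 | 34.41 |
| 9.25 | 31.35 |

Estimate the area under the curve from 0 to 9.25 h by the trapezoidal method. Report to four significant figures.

Trapezoidal AUC_0→9.25:
  [0→3]: (0.00+40.78)/2 × 3 = 61.17
  [3→3.25]: (40.78+41.60)/2 × 0.25 = 10.2975
  [3.25→7.25]: (41.60+37.40)/2 × 4 = 158.0
  [7.25→8.25]: (37.40+34.41)/2 × 1 = 35.905
  [8.25→9.25]: (34.41+31.35)/2 × 1 = 32.88
  Sum = 298.2525 µg/mL·h

AUC = 298.3 µg/mL·h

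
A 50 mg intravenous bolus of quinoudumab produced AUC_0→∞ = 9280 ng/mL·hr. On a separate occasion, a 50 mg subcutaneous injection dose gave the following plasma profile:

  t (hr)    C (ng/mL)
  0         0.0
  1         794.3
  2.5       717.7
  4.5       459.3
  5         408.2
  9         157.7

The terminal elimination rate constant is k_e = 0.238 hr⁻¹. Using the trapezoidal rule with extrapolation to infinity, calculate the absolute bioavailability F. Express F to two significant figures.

F = 0.51

Trapezoidal AUC_0→9 (subcutaneous injection):
  [0→1]: (0.0+794.3)/2 × 1 = 397.15
  [1→2.5]: (794.3+717.7)/2 × 1.5 = 1134.0
  [2.5→4.5]: (717.7+459.3)/2 × 2 = 1177.0
  [4.5→5]: (459.3+408.2)/2 × 0.5 = 216.875
  [5→9]: (408.2+157.7)/2 × 4 = 1131.8
  Sum = 4056.825 ng/mL·hr
Tail: C_last/k_e = 157.7/0.238 = 662.605
AUC_0→∞ (subcutaneous injection) = 4056.825 + 662.605 = 4719.43 ng/mL·hr
F = (AUC_ev/D_ev)/(AUC_iv/D_iv) = (4719.43/50)/(9280/50) = 94.3886/185.6 = 0.5086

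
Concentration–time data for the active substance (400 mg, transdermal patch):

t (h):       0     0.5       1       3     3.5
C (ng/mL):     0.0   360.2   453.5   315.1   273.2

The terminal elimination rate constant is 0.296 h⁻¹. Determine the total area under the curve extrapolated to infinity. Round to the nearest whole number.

Trapezoidal AUC_0→3.5:
  [0→0.5]: (0.0+360.2)/2 × 0.5 = 90.05
  [0.5→1]: (360.2+453.5)/2 × 0.5 = 203.425
  [1→3]: (453.5+315.1)/2 × 2 = 768.6
  [3→3.5]: (315.1+273.2)/2 × 0.5 = 147.075
  Sum = 1209.15 ng/mL·h
Extrapolated tail: C_last / k_e = 273.2 / 0.296 = 922.973
AUC_0→∞ = 1209.15 + 922.973 = 2132.123 ng/mL·h

AUC = 2132 ng/mL·h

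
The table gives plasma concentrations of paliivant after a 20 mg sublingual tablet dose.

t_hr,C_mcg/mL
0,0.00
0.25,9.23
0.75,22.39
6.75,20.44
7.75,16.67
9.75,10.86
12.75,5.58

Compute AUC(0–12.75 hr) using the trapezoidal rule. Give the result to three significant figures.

AUC = 208 mcg/mL·hr

Trapezoidal AUC_0→12.75:
  [0→0.25]: (0.00+9.23)/2 × 0.25 = 1.15375
  [0.25→0.75]: (9.23+22.39)/2 × 0.5 = 7.905
  [0.75→6.75]: (22.39+20.44)/2 × 6 = 128.49
  [6.75→7.75]: (20.44+16.67)/2 × 1 = 18.555
  [7.75→9.75]: (16.67+10.86)/2 × 2 = 27.53
  [9.75→12.75]: (10.86+5.58)/2 × 3 = 24.66
  Sum = 208.29375 mcg/mL·hr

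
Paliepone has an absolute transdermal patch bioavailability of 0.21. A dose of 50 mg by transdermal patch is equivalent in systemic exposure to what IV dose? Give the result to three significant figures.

Systemic exposure from an extravascular dose = F × D_ev, so the equivalent IV dose is F × D_ev.
D_iv = F × D_ev = 0.21 × 50 = 10.5 mg

D_iv = 10.5 mg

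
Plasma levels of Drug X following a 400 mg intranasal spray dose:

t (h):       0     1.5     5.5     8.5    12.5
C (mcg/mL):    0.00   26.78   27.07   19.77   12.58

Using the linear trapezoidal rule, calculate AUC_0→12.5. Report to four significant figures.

Trapezoidal AUC_0→12.5:
  [0→1.5]: (0.00+26.78)/2 × 1.5 = 20.085
  [1.5→5.5]: (26.78+27.07)/2 × 4 = 107.7
  [5.5→8.5]: (27.07+19.77)/2 × 3 = 70.26
  [8.5→12.5]: (19.77+12.58)/2 × 4 = 64.7
  Sum = 262.745 mcg/mL·h

AUC = 262.7 mcg/mL·h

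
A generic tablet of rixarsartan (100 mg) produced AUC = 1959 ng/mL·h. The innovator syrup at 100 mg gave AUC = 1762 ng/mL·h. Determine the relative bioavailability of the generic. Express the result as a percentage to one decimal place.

F_rel = 111.2%

F_rel = (AUC_test/D_test) / (AUC_ref/D_ref)
      = (1959/100) / (1762/100)
      = 19.59 / 17.62 = 1.1118 = 111.18%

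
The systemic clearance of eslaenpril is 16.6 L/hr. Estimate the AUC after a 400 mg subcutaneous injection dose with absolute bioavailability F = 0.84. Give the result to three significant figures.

AUC = 20.2 mg/L·hr

AUC_0→∞ = F × Dose / CL
        = 0.84 × 400 / 16.6 = 20.241 mg/L·hr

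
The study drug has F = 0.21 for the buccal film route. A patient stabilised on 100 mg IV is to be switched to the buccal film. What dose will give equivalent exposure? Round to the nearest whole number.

D_buccal = 476 mg

For equal systemic exposure: F × D_ev = D_iv
D_ev = D_iv / F = 100 / 0.21 = 476.19 mg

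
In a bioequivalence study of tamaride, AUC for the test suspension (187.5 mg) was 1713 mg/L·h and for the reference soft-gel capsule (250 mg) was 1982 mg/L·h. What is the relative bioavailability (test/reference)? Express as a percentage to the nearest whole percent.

F_rel = (AUC_test/D_test) / (AUC_ref/D_ref)
      = (1713/187.5) / (1982/250)
      = 9.136 / 7.928 = 1.1524 = 115.24%

F_rel = 115%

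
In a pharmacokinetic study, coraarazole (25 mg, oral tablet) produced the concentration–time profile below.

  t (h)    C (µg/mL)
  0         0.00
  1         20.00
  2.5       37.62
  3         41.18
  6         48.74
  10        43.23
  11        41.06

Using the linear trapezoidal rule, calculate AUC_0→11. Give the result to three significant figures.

Trapezoidal AUC_0→11:
  [0→1]: (0.00+20.00)/2 × 1 = 10.0
  [1→2.5]: (20.00+37.62)/2 × 1.5 = 43.215
  [2.5→3]: (37.62+41.18)/2 × 0.5 = 19.7
  [3→6]: (41.18+48.74)/2 × 3 = 134.88
  [6→10]: (48.74+43.23)/2 × 4 = 183.94
  [10→11]: (43.23+41.06)/2 × 1 = 42.145
  Sum = 433.88 µg/mL·h

AUC = 434 µg/mL·h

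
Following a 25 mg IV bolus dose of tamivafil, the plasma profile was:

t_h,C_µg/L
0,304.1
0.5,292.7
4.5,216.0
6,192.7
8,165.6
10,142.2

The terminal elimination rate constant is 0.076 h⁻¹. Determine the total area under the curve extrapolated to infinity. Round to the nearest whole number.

Trapezoidal AUC_0→10:
  [0→0.5]: (304.1+292.7)/2 × 0.5 = 149.2
  [0.5→4.5]: (292.7+216.0)/2 × 4 = 1017.4
  [4.5→6]: (216.0+192.7)/2 × 1.5 = 306.525
  [6→8]: (192.7+165.6)/2 × 2 = 358.3
  [8→10]: (165.6+142.2)/2 × 2 = 307.8
  Sum = 2139.225 µg/L·h
Extrapolated tail: C_last / k_e = 142.2 / 0.076 = 1871.053
AUC_0→∞ = 2139.225 + 1871.053 = 4010.278 µg/L·h

AUC = 4010 µg/L·h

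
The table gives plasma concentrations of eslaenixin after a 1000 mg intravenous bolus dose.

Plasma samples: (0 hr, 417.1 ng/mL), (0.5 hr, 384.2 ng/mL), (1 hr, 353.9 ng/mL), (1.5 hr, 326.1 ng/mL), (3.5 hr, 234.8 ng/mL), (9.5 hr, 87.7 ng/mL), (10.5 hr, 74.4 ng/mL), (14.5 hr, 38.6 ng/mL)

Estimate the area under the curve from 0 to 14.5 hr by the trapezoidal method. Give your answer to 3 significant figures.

AUC = 2390 ng/mL·hr

Trapezoidal AUC_0→14.5:
  [0→0.5]: (417.1+384.2)/2 × 0.5 = 200.325
  [0.5→1]: (384.2+353.9)/2 × 0.5 = 184.525
  [1→1.5]: (353.9+326.1)/2 × 0.5 = 170.0
  [1.5→3.5]: (326.1+234.8)/2 × 2 = 560.9
  [3.5→9.5]: (234.8+87.7)/2 × 6 = 967.5
  [9.5→10.5]: (87.7+74.4)/2 × 1 = 81.05
  [10.5→14.5]: (74.4+38.6)/2 × 4 = 226.0
  Sum = 2390.3 ng/mL·hr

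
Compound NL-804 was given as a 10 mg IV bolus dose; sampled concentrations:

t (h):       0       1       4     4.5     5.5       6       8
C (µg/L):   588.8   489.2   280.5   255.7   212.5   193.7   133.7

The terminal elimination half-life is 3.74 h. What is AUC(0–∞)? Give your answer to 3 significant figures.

Trapezoidal AUC_0→8:
  [0→1]: (588.8+489.2)/2 × 1 = 539.0
  [1→4]: (489.2+280.5)/2 × 3 = 1154.55
  [4→4.5]: (280.5+255.7)/2 × 0.5 = 134.05
  [4.5→5.5]: (255.7+212.5)/2 × 1 = 234.1
  [5.5→6]: (212.5+193.7)/2 × 0.5 = 101.55
  [6→8]: (193.7+133.7)/2 × 2 = 327.4
  Sum = 2490.65 µg/L·h
k_e = ln2 / t½ = 0.693147 / 3.74 = 0.1853 h^-1
Extrapolated tail: C_last / k_e = 133.7 / 0.1853 = 721.533
AUC_0→∞ = 2490.65 + 721.533 = 3212.183 µg/L·h

AUC = 3210 µg/L·h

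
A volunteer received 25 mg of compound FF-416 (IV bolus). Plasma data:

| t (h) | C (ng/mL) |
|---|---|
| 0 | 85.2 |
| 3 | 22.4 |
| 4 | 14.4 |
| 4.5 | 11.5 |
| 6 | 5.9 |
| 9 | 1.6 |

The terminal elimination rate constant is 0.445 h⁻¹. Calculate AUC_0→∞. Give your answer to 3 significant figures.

AUC = 214 ng/mL·h

Trapezoidal AUC_0→9:
  [0→3]: (85.2+22.4)/2 × 3 = 161.4
  [3→4]: (22.4+14.4)/2 × 1 = 18.4
  [4→4.5]: (14.4+11.5)/2 × 0.5 = 6.475
  [4.5→6]: (11.5+5.9)/2 × 1.5 = 13.05
  [6→9]: (5.9+1.6)/2 × 3 = 11.25
  Sum = 210.575 ng/mL·h
Extrapolated tail: C_last / k_e = 1.6 / 0.445 = 3.596
AUC_0→∞ = 210.575 + 3.596 = 214.171 ng/mL·h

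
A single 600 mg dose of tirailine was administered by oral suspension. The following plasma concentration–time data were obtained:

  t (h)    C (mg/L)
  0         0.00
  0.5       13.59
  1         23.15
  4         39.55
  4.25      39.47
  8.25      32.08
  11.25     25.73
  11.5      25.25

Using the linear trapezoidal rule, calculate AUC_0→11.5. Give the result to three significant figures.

AUC = 353 mg/L·h

Trapezoidal AUC_0→11.5:
  [0→0.5]: (0.00+13.59)/2 × 0.5 = 3.3975
  [0.5→1]: (13.59+23.15)/2 × 0.5 = 9.185
  [1→4]: (23.15+39.55)/2 × 3 = 94.05
  [4→4.25]: (39.55+39.47)/2 × 0.25 = 9.8775
  [4.25→8.25]: (39.47+32.08)/2 × 4 = 143.1
  [8.25→11.25]: (32.08+25.73)/2 × 3 = 86.715
  [11.25→11.5]: (25.73+25.25)/2 × 0.25 = 6.3725
  Sum = 352.6975 mg/L·h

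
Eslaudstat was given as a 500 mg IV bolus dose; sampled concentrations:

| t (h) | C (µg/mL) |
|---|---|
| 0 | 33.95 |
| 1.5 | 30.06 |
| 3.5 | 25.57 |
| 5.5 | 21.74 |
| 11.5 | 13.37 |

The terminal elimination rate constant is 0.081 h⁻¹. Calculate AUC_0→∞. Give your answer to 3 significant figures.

Trapezoidal AUC_0→11.5:
  [0→1.5]: (33.95+30.06)/2 × 1.5 = 48.0075
  [1.5→3.5]: (30.06+25.57)/2 × 2 = 55.63
  [3.5→5.5]: (25.57+21.74)/2 × 2 = 47.31
  [5.5→11.5]: (21.74+13.37)/2 × 6 = 105.33
  Sum = 256.2775 µg/mL·h
Extrapolated tail: C_last / k_e = 13.37 / 0.081 = 165.062
AUC_0→∞ = 256.2775 + 165.062 = 421.3395 µg/mL·h

AUC = 421 µg/mL·h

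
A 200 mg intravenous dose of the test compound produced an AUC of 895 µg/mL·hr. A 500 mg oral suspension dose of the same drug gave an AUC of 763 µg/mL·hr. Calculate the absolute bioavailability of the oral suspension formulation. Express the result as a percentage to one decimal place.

F = 34.1%

F = (AUC_ev / D_ev) / (AUC_iv / D_iv)
  = (763/500) / (895/200)
  = 1.526 / 4.475 = 0.3410
  = 34.10%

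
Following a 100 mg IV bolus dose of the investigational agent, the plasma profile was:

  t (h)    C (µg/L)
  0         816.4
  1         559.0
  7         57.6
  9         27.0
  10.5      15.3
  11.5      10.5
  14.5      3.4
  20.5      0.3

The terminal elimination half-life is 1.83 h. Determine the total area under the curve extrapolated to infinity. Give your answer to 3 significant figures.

AUC = 2700 µg/L·h

Trapezoidal AUC_0→20.5:
  [0→1]: (816.4+559.0)/2 × 1 = 687.7
  [1→7]: (559.0+57.6)/2 × 6 = 1849.8
  [7→9]: (57.6+27.0)/2 × 2 = 84.6
  [9→10.5]: (27.0+15.3)/2 × 1.5 = 31.725
  [10.5→11.5]: (15.3+10.5)/2 × 1 = 12.9
  [11.5→14.5]: (10.5+3.4)/2 × 3 = 20.85
  [14.5→20.5]: (3.4+0.3)/2 × 6 = 11.1
  Sum = 2698.675 µg/L·h
k_e = ln2 / t½ = 0.693147 / 1.83 = 0.3788 h^-1
Extrapolated tail: C_last / k_e = 0.3 / 0.3788 = 0.792
AUC_0→∞ = 2698.675 + 0.792 = 2699.467 µg/L·h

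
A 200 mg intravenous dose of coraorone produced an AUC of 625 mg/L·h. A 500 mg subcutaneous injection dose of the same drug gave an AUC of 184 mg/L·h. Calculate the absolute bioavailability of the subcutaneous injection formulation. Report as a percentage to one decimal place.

F = 11.8%

F = (AUC_ev / D_ev) / (AUC_iv / D_iv)
  = (184/500) / (625/200)
  = 0.368 / 3.125 = 0.1178
  = 11.78%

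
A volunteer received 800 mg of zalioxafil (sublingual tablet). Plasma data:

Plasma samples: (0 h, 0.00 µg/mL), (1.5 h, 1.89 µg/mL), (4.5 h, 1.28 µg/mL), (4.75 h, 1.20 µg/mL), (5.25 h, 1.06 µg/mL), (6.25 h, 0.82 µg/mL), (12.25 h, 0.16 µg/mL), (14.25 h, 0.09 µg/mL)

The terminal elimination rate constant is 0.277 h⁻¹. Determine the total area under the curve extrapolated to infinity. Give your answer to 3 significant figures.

AUC = 11.5 µg/mL·h

Trapezoidal AUC_0→14.25:
  [0→1.5]: (0.00+1.89)/2 × 1.5 = 1.4175
  [1.5→4.5]: (1.89+1.28)/2 × 3 = 4.755
  [4.5→4.75]: (1.28+1.20)/2 × 0.25 = 0.31
  [4.75→5.25]: (1.20+1.06)/2 × 0.5 = 0.565
  [5.25→6.25]: (1.06+0.82)/2 × 1 = 0.94
  [6.25→12.25]: (0.82+0.16)/2 × 6 = 2.94
  [12.25→14.25]: (0.16+0.09)/2 × 2 = 0.25
  Sum = 11.1775 µg/mL·h
Extrapolated tail: C_last / k_e = 0.09 / 0.277 = 0.325
AUC_0→∞ = 11.1775 + 0.325 = 11.5025 µg/mL·h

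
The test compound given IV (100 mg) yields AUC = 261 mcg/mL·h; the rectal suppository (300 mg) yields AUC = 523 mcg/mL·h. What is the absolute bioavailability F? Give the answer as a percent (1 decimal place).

F = (AUC_ev / D_ev) / (AUC_iv / D_iv)
  = (523/300) / (261/100)
  = 1.74333 / 2.61 = 0.6679
  = 66.79%

F = 66.8%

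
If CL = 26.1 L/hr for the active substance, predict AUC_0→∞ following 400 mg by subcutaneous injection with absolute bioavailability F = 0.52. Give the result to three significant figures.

AUC = 7.97 mg/L·hr

AUC_0→∞ = F × Dose / CL
        = 0.52 × 400 / 26.1 = 7.96935 mg/L·hr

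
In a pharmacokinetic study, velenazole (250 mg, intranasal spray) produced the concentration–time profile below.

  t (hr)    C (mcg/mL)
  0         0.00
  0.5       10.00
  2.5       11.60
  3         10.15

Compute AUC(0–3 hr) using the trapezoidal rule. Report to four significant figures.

Trapezoidal AUC_0→3:
  [0→0.5]: (0.00+10.00)/2 × 0.5 = 2.5
  [0.5→2.5]: (10.00+11.60)/2 × 2 = 21.6
  [2.5→3]: (11.60+10.15)/2 × 0.5 = 5.4375
  Sum = 29.5375 mcg/mL·hr

AUC = 29.54 mcg/mL·hr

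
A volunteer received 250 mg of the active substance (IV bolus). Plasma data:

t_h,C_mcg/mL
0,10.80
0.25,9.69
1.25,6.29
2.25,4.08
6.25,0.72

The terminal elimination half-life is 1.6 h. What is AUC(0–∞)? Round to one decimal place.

Trapezoidal AUC_0→6.25:
  [0→0.25]: (10.80+9.69)/2 × 0.25 = 2.56125
  [0.25→1.25]: (9.69+6.29)/2 × 1 = 7.99
  [1.25→2.25]: (6.29+4.08)/2 × 1 = 5.185
  [2.25→6.25]: (4.08+0.72)/2 × 4 = 9.6
  Sum = 25.33625 mcg/mL·h
k_e = ln2 / t½ = 0.693147 / 1.6 = 0.4332 h^-1
Extrapolated tail: C_last / k_e = 0.72 / 0.4332 = 1.662
AUC_0→∞ = 25.33625 + 1.662 = 26.99825 mcg/mL·h

AUC = 27.0 mcg/mL·h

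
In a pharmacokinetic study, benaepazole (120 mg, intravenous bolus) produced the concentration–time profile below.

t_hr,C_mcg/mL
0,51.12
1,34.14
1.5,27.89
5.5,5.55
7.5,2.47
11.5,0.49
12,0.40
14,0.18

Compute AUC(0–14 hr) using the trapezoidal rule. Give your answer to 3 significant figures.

Trapezoidal AUC_0→14:
  [0→1]: (51.12+34.14)/2 × 1 = 42.63
  [1→1.5]: (34.14+27.89)/2 × 0.5 = 15.5075
  [1.5→5.5]: (27.89+5.55)/2 × 4 = 66.88
  [5.5→7.5]: (5.55+2.47)/2 × 2 = 8.02
  [7.5→11.5]: (2.47+0.49)/2 × 4 = 5.92
  [11.5→12]: (0.49+0.40)/2 × 0.5 = 0.2225
  [12→14]: (0.40+0.18)/2 × 2 = 0.58
  Sum = 139.76 mcg/mL·hr

AUC = 140 mcg/mL·hr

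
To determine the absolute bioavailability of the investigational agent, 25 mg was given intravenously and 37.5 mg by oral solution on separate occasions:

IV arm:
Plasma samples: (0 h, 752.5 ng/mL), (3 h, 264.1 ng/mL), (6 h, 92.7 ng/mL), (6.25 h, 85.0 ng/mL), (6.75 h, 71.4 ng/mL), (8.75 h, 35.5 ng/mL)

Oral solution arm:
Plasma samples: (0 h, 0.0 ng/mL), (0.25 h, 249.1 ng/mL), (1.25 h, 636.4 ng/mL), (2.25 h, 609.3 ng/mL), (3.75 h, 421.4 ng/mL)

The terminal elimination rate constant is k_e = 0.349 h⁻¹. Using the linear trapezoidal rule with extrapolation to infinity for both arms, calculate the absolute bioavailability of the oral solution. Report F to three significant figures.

F = 0.880

Trapezoidal AUC_0→8.75 (IV):
  [0→3]: (752.5+264.1)/2 × 3 = 1524.9
  [3→6]: (264.1+92.7)/2 × 3 = 535.2
  [6→6.25]: (92.7+85.0)/2 × 0.25 = 22.2125
  [6.25→6.75]: (85.0+71.4)/2 × 0.5 = 39.1
  [6.75→8.75]: (71.4+35.5)/2 × 2 = 106.9
  Sum = 2228.3125 ng/mL·h
IV tail: 35.5/0.349 = 101.719; AUC_iv,0→∞ = 2228.3125 + 101.719 = 2330.0315 ng/mL·h
Trapezoidal AUC_0→3.75 (oral solution):
  [0→0.25]: (0.0+249.1)/2 × 0.25 = 31.1375
  [0.25→1.25]: (249.1+636.4)/2 × 1 = 442.75
  [1.25→2.25]: (636.4+609.3)/2 × 1 = 622.85
  [2.25→3.75]: (609.3+421.4)/2 × 1.5 = 773.025
  Sum = 1869.7625 ng/mL·h
oral solution tail: 421.4/0.349 = 1207.450; AUC_ev,0→∞ = 1869.7625 + 1207.450 = 3077.2125 ng/mL·h
F = (AUC_ev/D_ev)/(AUC_iv/D_iv) = (3077.2125/37.5)/(2330.0315/25) = 82.059/93.20126 = 0.8804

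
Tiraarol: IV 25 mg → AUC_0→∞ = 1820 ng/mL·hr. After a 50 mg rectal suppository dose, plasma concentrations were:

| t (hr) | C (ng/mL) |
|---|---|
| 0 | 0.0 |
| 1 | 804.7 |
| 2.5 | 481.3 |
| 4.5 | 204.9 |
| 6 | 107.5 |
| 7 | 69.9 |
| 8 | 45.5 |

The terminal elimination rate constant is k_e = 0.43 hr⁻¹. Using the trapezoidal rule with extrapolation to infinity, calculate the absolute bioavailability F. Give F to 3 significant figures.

F = 0.698

Trapezoidal AUC_0→8 (rectal suppository):
  [0→1]: (0.0+804.7)/2 × 1 = 402.35
  [1→2.5]: (804.7+481.3)/2 × 1.5 = 964.5
  [2.5→4.5]: (481.3+204.9)/2 × 2 = 686.2
  [4.5→6]: (204.9+107.5)/2 × 1.5 = 234.3
  [6→7]: (107.5+69.9)/2 × 1 = 88.7
  [7→8]: (69.9+45.5)/2 × 1 = 57.7
  Sum = 2433.75 ng/mL·hr
Tail: C_last/k_e = 45.5/0.43 = 105.814
AUC_0→∞ (rectal suppository) = 2433.75 + 105.814 = 2539.564 ng/mL·hr
F = (AUC_ev/D_ev)/(AUC_iv/D_iv) = (2539.564/50)/(1820/25) = 50.79128/72.8 = 0.6977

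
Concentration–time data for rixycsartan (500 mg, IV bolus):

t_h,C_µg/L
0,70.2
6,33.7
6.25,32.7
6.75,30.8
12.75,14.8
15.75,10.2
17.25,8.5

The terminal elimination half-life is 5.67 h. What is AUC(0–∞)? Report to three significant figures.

Trapezoidal AUC_0→17.25:
  [0→6]: (70.2+33.7)/2 × 6 = 311.7
  [6→6.25]: (33.7+32.7)/2 × 0.25 = 8.3
  [6.25→6.75]: (32.7+30.8)/2 × 0.5 = 15.875
  [6.75→12.75]: (30.8+14.8)/2 × 6 = 136.8
  [12.75→15.75]: (14.8+10.2)/2 × 3 = 37.5
  [15.75→17.25]: (10.2+8.5)/2 × 1.5 = 14.025
  Sum = 524.2 µg/L·h
k_e = ln2 / t½ = 0.693147 / 5.67 = 0.1222 h^-1
Extrapolated tail: C_last / k_e = 8.5 / 0.1222 = 69.558
AUC_0→∞ = 524.2 + 69.558 = 593.758 µg/L·h

AUC = 594 µg/L·h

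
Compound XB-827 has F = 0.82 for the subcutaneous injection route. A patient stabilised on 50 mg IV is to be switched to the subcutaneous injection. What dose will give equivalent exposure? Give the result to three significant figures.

D_subcutaneous = 61.0 mg

For equal systemic exposure: F × D_ev = D_iv
D_ev = D_iv / F = 50 / 0.82 = 60.9756 mg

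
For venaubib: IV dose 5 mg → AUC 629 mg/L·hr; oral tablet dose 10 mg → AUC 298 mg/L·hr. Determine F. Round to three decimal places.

F = (AUC_ev / D_ev) / (AUC_iv / D_iv)
  = (298/10) / (629/5)
  = 29.8 / 125.8 = 0.2369

F = 0.237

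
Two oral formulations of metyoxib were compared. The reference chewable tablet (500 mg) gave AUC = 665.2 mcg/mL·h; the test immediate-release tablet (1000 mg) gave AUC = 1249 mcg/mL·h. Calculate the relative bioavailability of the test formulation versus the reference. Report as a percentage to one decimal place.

F_rel = 93.9%

F_rel = (AUC_test/D_test) / (AUC_ref/D_ref)
      = (1249/1000) / (665.2/500)
      = 1.249 / 1.3304 = 0.9388 = 93.88%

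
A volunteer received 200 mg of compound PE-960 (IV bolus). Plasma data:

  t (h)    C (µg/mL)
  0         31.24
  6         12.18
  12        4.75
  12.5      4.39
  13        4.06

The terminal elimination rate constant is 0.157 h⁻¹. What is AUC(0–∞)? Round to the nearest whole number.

Trapezoidal AUC_0→13:
  [0→6]: (31.24+12.18)/2 × 6 = 130.26
  [6→12]: (12.18+4.75)/2 × 6 = 50.79
  [12→12.5]: (4.75+4.39)/2 × 0.5 = 2.285
  [12.5→13]: (4.39+4.06)/2 × 0.5 = 2.1125
  Sum = 185.4475 µg/mL·h
Extrapolated tail: C_last / k_e = 4.06 / 0.157 = 25.860
AUC_0→∞ = 185.4475 + 25.860 = 211.3075 µg/mL·h

AUC = 211 µg/mL·h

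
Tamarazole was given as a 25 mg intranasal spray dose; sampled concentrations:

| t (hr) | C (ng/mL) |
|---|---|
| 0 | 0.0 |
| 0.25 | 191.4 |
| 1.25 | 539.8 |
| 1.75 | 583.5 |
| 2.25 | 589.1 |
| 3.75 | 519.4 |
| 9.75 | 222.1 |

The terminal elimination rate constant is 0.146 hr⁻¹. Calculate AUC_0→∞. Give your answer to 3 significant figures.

AUC = 5540 ng/mL·hr

Trapezoidal AUC_0→9.75:
  [0→0.25]: (0.0+191.4)/2 × 0.25 = 23.925
  [0.25→1.25]: (191.4+539.8)/2 × 1 = 365.6
  [1.25→1.75]: (539.8+583.5)/2 × 0.5 = 280.825
  [1.75→2.25]: (583.5+589.1)/2 × 0.5 = 293.15
  [2.25→3.75]: (589.1+519.4)/2 × 1.5 = 831.375
  [3.75→9.75]: (519.4+222.1)/2 × 6 = 2224.5
  Sum = 4019.375 ng/mL·hr
Extrapolated tail: C_last / k_e = 222.1 / 0.146 = 1521.233
AUC_0→∞ = 4019.375 + 1521.233 = 5540.608 ng/mL·hr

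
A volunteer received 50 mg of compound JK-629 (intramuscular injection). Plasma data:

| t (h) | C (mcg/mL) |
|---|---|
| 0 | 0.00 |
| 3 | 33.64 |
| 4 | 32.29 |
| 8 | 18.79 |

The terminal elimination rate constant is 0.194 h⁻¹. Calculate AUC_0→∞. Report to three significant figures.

AUC = 282 mcg/mL·h

Trapezoidal AUC_0→8:
  [0→3]: (0.00+33.64)/2 × 3 = 50.46
  [3→4]: (33.64+32.29)/2 × 1 = 32.965
  [4→8]: (32.29+18.79)/2 × 4 = 102.16
  Sum = 185.585 mcg/mL·h
Extrapolated tail: C_last / k_e = 18.79 / 0.194 = 96.856
AUC_0→∞ = 185.585 + 96.856 = 282.441 mcg/mL·h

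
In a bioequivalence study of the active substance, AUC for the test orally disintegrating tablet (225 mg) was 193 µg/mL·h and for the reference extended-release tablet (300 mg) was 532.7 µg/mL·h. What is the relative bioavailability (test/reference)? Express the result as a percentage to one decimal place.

F_rel = (AUC_test/D_test) / (AUC_ref/D_ref)
      = (193/225) / (532.7/300)
      = 0.857778 / 1.77567 = 0.4831 = 48.31%

F_rel = 48.3%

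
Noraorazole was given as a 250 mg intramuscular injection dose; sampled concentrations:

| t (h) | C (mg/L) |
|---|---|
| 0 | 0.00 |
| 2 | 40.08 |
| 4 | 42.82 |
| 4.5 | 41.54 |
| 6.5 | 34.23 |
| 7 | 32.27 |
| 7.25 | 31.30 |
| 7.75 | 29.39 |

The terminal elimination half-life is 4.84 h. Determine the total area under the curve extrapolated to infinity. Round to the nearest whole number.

Trapezoidal AUC_0→7.75:
  [0→2]: (0.00+40.08)/2 × 2 = 40.08
  [2→4]: (40.08+42.82)/2 × 2 = 82.9
  [4→4.5]: (42.82+41.54)/2 × 0.5 = 21.09
  [4.5→6.5]: (41.54+34.23)/2 × 2 = 75.77
  [6.5→7]: (34.23+32.27)/2 × 0.5 = 16.625
  [7→7.25]: (32.27+31.30)/2 × 0.25 = 7.94625
  [7.25→7.75]: (31.30+29.39)/2 × 0.5 = 15.1725
  Sum = 259.58375 mg/L·h
k_e = ln2 / t½ = 0.693147 / 4.84 = 0.1432 h^-1
Extrapolated tail: C_last / k_e = 29.39 / 0.1432 = 205.237
AUC_0→∞ = 259.58375 + 205.237 = 464.82075 mg/L·h

AUC = 465 mg/L·h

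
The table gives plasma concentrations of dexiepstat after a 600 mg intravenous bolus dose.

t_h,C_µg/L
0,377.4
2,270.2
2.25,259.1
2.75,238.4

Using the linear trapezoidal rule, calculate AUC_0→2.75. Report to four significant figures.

Trapezoidal AUC_0→2.75:
  [0→2]: (377.4+270.2)/2 × 2 = 647.6
  [2→2.25]: (270.2+259.1)/2 × 0.25 = 66.1625
  [2.25→2.75]: (259.1+238.4)/2 × 0.5 = 124.375
  Sum = 838.1375 µg/L·h

AUC = 838.1 µg/L·h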